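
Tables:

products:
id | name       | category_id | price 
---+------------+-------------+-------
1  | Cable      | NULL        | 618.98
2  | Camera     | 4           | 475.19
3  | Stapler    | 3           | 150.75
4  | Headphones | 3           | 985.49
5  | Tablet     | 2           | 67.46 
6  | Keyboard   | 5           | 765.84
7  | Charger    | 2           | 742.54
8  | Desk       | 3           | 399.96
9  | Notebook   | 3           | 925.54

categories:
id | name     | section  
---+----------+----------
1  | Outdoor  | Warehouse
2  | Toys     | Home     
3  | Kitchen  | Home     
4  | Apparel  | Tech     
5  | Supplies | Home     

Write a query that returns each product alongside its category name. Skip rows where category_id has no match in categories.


INNER JOIN keeps only products rows whose category_id matches an id in categories. Walk through each product:
  - product 1 (Cable): category_id=NULL, no match -> dropped
  - product 2 (Camera): category_id=4 -> matches Apparel
  - product 3 (Stapler): category_id=3 -> matches Kitchen
  - product 4 (Headphones): category_id=3 -> matches Kitchen
  - product 5 (Tablet): category_id=2 -> matches Toys
  - product 6 (Keyboard): category_id=5 -> matches Supplies
  - product 7 (Charger): category_id=2 -> matches Toys
  - product 8 (Desk): category_id=3 -> matches Kitchen
  - product 9 (Notebook): category_id=3 -> matches Kitchen
So 1 of 9 rows is dropped.

SQL:
SELECT a.name, b.name AS category
FROM products a
INNER JOIN categories b ON a.category_id = b.id

Result:
name       | category
-----------+---------
Camera     | Apparel 
Stapler    | Kitchen 
Headphones | Kitchen 
Tablet     | Toys    
Keyboard   | Supplies
Charger    | Toys    
Desk       | Kitchen 
Notebook   | Kitchen 


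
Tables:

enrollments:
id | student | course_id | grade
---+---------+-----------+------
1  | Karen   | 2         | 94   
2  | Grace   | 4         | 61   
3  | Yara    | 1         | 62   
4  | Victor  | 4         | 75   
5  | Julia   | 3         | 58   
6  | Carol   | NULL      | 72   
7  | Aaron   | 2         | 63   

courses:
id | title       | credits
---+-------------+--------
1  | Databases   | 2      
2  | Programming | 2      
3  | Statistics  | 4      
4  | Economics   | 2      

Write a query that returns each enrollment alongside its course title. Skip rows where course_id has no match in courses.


INNER JOIN keeps only enrollments rows whose course_id matches an id in courses. Walk through each enrollment:
  - enrollment 1 (Karen): course_id=2 -> matches Programming
  - enrollment 2 (Grace): course_id=4 -> matches Economics
  - enrollment 3 (Yara): course_id=1 -> matches Databases
  - enrollment 4 (Victor): course_id=4 -> matches Economics
  - enrollment 5 (Julia): course_id=3 -> matches Statistics
  - enrollment 6 (Carol): course_id=NULL, no match -> dropped
  - enrollment 7 (Aaron): course_id=2 -> matches Programming
So 1 of 7 rows is dropped.

SQL:
SELECT a.student, b.title AS course
FROM enrollments a
INNER JOIN courses b ON a.course_id = b.id

Result:
student | course     
--------+------------
Karen   | Programming
Grace   | Economics  
Yara    | Databases  
Victor  | Economics  
Julia   | Statistics 
Aaron   | Programming


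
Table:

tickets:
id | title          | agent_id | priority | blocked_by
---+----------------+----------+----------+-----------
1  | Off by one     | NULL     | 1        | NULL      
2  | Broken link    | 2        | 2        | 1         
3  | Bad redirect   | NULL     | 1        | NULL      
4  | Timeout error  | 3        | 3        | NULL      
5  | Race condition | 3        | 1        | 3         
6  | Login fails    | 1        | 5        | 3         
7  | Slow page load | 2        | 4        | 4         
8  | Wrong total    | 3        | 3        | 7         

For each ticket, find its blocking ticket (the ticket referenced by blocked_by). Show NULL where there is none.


This is a self-join: tickets is joined to a second copy of itself, matching each row's blocked_by to another row's id. Use LEFT JOIN so rows with blocked_by=NULL are kept.
  - ticket 1 (Off by one): blocked_by=NULL -> NULL
  - ticket 2 (Broken link): blocked_by=1 -> Off by one
  - ticket 3 (Bad redirect): blocked_by=NULL -> NULL
  - ticket 4 (Timeout error): blocked_by=NULL -> NULL
  - ticket 5 (Race condition): blocked_by=3 -> Bad redirect
  - ticket 6 (Login fails): blocked_by=3 -> Bad redirect
  - ticket 7 (Slow page load): blocked_by=4 -> Timeout error
  - ticket 8 (Wrong total): blocked_by=7 -> Slow page load

SQL:
SELECT a.title AS item, b.title AS blocked_by
FROM tickets a
LEFT JOIN tickets b ON a.blocked_by = b.id

Result:
item           | blocked_by    
---------------+---------------
Off by one     | NULL          
Broken link    | Off by one    
Bad redirect   | NULL          
Timeout error  | NULL          
Race condition | Bad redirect  
Login fails    | Bad redirect  
Slow page load | Timeout error 
Wrong total    | Slow page load


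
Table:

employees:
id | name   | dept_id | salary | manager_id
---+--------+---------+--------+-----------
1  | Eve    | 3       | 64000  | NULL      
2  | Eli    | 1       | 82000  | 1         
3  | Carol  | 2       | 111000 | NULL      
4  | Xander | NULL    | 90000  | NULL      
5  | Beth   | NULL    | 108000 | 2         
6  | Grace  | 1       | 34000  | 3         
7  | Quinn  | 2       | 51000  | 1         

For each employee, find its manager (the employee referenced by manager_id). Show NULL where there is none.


This is a self-join: employees is joined to a second copy of itself, matching each row's manager_id to another row's id. Use LEFT JOIN so rows with manager_id=NULL are kept.
  - employee 1 (Eve): manager_id=NULL -> NULL
  - employee 2 (Eli): manager_id=1 -> Eve
  - employee 3 (Carol): manager_id=NULL -> NULL
  - employee 4 (Xander): manager_id=NULL -> NULL
  - employee 5 (Beth): manager_id=2 -> Eli
  - employee 6 (Grace): manager_id=3 -> Carol
  - employee 7 (Quinn): manager_id=1 -> Eve

SQL:
SELECT a.name AS item, b.name AS manager
FROM employees a
LEFT JOIN employees b ON a.manager_id = b.id

Result:
item   | manager
-------+--------
Eve    | NULL   
Eli    | Eve    
Carol  | NULL   
Xander | NULL   
Beth   | Eli    
Grace  | Carol  
Quinn  | Eve    


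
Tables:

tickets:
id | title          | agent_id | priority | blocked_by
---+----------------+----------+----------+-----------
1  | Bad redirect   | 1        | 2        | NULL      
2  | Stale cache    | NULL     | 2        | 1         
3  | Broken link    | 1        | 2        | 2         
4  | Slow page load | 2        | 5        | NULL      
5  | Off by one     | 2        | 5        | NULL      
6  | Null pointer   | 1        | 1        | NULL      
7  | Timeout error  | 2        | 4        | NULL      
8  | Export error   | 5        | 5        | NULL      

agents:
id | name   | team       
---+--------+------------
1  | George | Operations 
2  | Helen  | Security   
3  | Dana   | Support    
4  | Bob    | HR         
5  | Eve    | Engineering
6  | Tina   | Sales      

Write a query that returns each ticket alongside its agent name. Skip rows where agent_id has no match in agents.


INNER JOIN keeps only tickets rows whose agent_id matches an id in agents. Walk through each ticket:
  - ticket 1 (Bad redirect): agent_id=1 -> matches George
  - ticket 2 (Stale cache): agent_id=NULL, no match -> dropped
  - ticket 3 (Broken link): agent_id=1 -> matches George
  - ticket 4 (Slow page load): agent_id=2 -> matches Helen
  - ticket 5 (Off by one): agent_id=2 -> matches Helen
  - ticket 6 (Null pointer): agent_id=1 -> matches George
  - ticket 7 (Timeout error): agent_id=2 -> matches Helen
  - ticket 8 (Export error): agent_id=5 -> matches Eve
So 1 of 8 rows is dropped.

SQL:
SELECT a.title, b.name AS agent
FROM tickets a
INNER JOIN agents b ON a.agent_id = b.id

Result:
title          | agent 
---------------+-------
Bad redirect   | George
Broken link    | George
Slow page load | Helen 
Off by one     | Helen 
Null pointer   | George
Timeout error  | Helen 
Export error   | Eve   


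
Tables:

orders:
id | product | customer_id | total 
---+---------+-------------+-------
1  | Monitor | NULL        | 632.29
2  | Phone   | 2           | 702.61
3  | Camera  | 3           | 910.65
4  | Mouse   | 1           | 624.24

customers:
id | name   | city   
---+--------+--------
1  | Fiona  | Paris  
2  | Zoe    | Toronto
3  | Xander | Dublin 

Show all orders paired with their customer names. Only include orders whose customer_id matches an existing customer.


INNER JOIN keeps only orders rows whose customer_id matches an id in customers. Walk through each order:
  - order 1 (Monitor): customer_id=NULL, no match -> dropped
  - order 2 (Phone): customer_id=2 -> matches Zoe
  - order 3 (Camera): customer_id=3 -> matches Xander
  - order 4 (Mouse): customer_id=1 -> matches Fiona
So 1 of 4 rows is dropped.

SQL:
SELECT a.product, b.name AS customer
FROM orders a
INNER JOIN customers b ON a.customer_id = b.id

Result:
product | customer
--------+---------
Phone   | Zoe     
Camera  | Xander  
Mouse   | Fiona   


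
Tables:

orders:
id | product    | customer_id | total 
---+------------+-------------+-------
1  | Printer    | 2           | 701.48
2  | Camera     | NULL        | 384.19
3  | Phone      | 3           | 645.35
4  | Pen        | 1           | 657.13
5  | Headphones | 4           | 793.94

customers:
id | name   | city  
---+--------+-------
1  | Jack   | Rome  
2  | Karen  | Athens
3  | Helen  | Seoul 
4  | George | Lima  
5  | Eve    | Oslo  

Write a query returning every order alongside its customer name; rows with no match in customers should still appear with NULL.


LEFT JOIN keeps every row from orders (the left table); where customer_id has no match in customers, the customer columns become NULL. Walk through each order:
  - order 1 (Printer): customer_id=2 -> matches Karen
  - order 2 (Camera): customer_id=NULL, no match -> kept with NULL
  - order 3 (Phone): customer_id=3 -> matches Helen
  - order 4 (Pen): customer_id=1 -> matches Jack
  - order 5 (Headphones): customer_id=4 -> matches George
All 5 rows appear; 1 has NULL customer.

SQL:
SELECT a.product, b.name AS customer
FROM orders a
LEFT JOIN customers b ON a.customer_id = b.id

Result:
product    | customer
-----------+---------
Printer    | Karen   
Camera     | NULL    
Phone      | Helen   
Pen        | Jack    
Headphones | George  


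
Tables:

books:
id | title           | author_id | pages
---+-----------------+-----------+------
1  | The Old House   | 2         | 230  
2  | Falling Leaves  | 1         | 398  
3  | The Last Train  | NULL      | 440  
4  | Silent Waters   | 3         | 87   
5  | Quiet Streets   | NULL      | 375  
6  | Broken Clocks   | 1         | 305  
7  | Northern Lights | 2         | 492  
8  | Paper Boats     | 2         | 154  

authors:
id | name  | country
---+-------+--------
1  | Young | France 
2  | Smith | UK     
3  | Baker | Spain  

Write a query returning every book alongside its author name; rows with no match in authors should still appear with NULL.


LEFT JOIN keeps every row from books (the left table); where author_id has no match in authors, the author columns become NULL. Walk through each book:
  - book 1 (The Old House): author_id=2 -> matches Smith
  - book 2 (Falling Leaves): author_id=1 -> matches Young
  - book 3 (The Last Train): author_id=NULL, no match -> kept with NULL
  - book 4 (Silent Waters): author_id=3 -> matches Baker
  - book 5 (Quiet Streets): author_id=NULL, no match -> kept with NULL
  - book 6 (Broken Clocks): author_id=1 -> matches Young
  - book 7 (Northern Lights): author_id=2 -> matches Smith
  - book 8 (Paper Boats): author_id=2 -> matches Smith
All 8 rows appear; 2 have NULL author.

SQL:
SELECT a.title, b.name AS author
FROM books a
LEFT JOIN authors b ON a.author_id = b.id

Result:
title           | author
----------------+-------
The Old House   | Smith 
Falling Leaves  | Young 
The Last Train  | NULL  
Silent Waters   | Baker 
Quiet Streets   | NULL  
Broken Clocks   | Young 
Northern Lights | Smith 
Paper Boats     | Smith 


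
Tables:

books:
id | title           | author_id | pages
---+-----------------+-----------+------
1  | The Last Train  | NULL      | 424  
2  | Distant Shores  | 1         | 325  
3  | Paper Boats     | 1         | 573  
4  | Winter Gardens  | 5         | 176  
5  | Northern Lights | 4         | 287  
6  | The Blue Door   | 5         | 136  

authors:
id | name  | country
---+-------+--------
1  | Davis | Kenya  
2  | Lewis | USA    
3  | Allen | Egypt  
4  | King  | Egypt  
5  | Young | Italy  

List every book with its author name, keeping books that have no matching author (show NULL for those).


LEFT JOIN keeps every row from books (the left table); where author_id has no match in authors, the author columns become NULL. Walk through each book:
  - book 1 (The Last Train): author_id=NULL, no match -> kept with NULL
  - book 2 (Distant Shores): author_id=1 -> matches Davis
  - book 3 (Paper Boats): author_id=1 -> matches Davis
  - book 4 (Winter Gardens): author_id=5 -> matches Young
  - book 5 (Northern Lights): author_id=4 -> matches King
  - book 6 (The Blue Door): author_id=5 -> matches Young
All 6 rows appear; 1 has NULL author.

SQL:
SELECT a.title, b.name AS author
FROM books a
LEFT JOIN authors b ON a.author_id = b.id

Result:
title           | author
----------------+-------
The Last Train  | NULL  
Distant Shores  | Davis 
Paper Boats     | Davis 
Winter Gardens  | Young 
Northern Lights | King  
The Blue Door   | Young 


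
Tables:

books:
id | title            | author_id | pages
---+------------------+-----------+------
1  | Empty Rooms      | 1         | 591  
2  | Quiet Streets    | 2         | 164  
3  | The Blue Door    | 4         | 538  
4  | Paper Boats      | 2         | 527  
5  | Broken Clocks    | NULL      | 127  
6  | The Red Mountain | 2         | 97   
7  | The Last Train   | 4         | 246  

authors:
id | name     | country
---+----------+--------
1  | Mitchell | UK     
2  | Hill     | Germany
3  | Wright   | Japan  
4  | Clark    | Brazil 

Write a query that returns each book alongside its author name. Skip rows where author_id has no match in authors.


INNER JOIN keeps only books rows whose author_id matches an id in authors. Walk through each book:
  - book 1 (Empty Rooms): author_id=1 -> matches Mitchell
  - book 2 (Quiet Streets): author_id=2 -> matches Hill
  - book 3 (The Blue Door): author_id=4 -> matches Clark
  - book 4 (Paper Boats): author_id=2 -> matches Hill
  - book 5 (Broken Clocks): author_id=NULL, no match -> dropped
  - book 6 (The Red Mountain): author_id=2 -> matches Hill
  - book 7 (The Last Train): author_id=4 -> matches Clark
So 1 of 7 rows is dropped.

SQL:
SELECT a.title, b.name AS author
FROM books a
INNER JOIN authors b ON a.author_id = b.id

Result:
title            | author  
-----------------+---------
Empty Rooms      | Mitchell
Quiet Streets    | Hill    
The Blue Door    | Clark   
Paper Boats      | Hill    
The Red Mountain | Hill    
The Last Train   | Clark   


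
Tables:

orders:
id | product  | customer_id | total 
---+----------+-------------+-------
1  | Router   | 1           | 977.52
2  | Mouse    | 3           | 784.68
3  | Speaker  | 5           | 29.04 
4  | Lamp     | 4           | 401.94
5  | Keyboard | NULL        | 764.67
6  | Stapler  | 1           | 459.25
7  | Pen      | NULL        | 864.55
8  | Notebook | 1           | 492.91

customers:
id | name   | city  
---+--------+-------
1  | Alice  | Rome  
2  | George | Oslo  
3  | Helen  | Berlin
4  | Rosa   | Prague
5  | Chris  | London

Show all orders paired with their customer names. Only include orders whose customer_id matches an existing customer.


INNER JOIN keeps only orders rows whose customer_id matches an id in customers. Walk through each order:
  - order 1 (Router): customer_id=1 -> matches Alice
  - order 2 (Mouse): customer_id=3 -> matches Helen
  - order 3 (Speaker): customer_id=5 -> matches Chris
  - order 4 (Lamp): customer_id=4 -> matches Rosa
  - order 5 (Keyboard): customer_id=NULL, no match -> dropped
  - order 6 (Stapler): customer_id=1 -> matches Alice
  - order 7 (Pen): customer_id=NULL, no match -> dropped
  - order 8 (Notebook): customer_id=1 -> matches Alice
So 2 of 8 rows are dropped.

SQL:
SELECT a.product, b.name AS customer
FROM orders a
INNER JOIN customers b ON a.customer_id = b.id

Result:
product  | customer
---------+---------
Router   | Alice   
Mouse    | Helen   
Speaker  | Chris   
Lamp     | Rosa    
Stapler  | Alice   
Notebook | Alice   


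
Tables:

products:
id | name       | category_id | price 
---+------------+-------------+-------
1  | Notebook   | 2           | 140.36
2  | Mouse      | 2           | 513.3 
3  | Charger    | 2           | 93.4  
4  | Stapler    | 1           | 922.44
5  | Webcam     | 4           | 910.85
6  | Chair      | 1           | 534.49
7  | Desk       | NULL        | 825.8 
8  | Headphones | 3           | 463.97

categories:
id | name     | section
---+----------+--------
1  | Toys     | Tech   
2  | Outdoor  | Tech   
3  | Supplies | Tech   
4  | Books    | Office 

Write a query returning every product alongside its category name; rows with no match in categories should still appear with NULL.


LEFT JOIN keeps every row from products (the left table); where category_id has no match in categories, the category columns become NULL. Walk through each product:
  - product 1 (Notebook): category_id=2 -> matches Outdoor
  - product 2 (Mouse): category_id=2 -> matches Outdoor
  - product 3 (Charger): category_id=2 -> matches Outdoor
  - product 4 (Stapler): category_id=1 -> matches Toys
  - product 5 (Webcam): category_id=4 -> matches Books
  - product 6 (Chair): category_id=1 -> matches Toys
  - product 7 (Desk): category_id=NULL, no match -> kept with NULL
  - product 8 (Headphones): category_id=3 -> matches Supplies
All 8 rows appear; 1 has NULL category.

SQL:
SELECT a.name, b.name AS category
FROM products a
LEFT JOIN categories b ON a.category_id = b.id

Result:
name       | category
-----------+---------
Notebook   | Outdoor 
Mouse      | Outdoor 
Charger    | Outdoor 
Stapler    | Toys    
Webcam     | Books   
Chair      | Toys    
Desk       | NULL    
Headphones | Supplies


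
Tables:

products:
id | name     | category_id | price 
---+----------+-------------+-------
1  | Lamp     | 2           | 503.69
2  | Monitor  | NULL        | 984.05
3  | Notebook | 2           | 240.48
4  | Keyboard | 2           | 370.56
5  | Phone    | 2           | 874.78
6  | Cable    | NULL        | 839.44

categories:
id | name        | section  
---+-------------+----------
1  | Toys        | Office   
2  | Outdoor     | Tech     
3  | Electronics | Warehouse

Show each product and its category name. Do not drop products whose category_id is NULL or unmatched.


LEFT JOIN keeps every row from products (the left table); where category_id has no match in categories, the category columns become NULL. Walk through each product:
  - product 1 (Lamp): category_id=2 -> matches Outdoor
  - product 2 (Monitor): category_id=NULL, no match -> kept with NULL
  - product 3 (Notebook): category_id=2 -> matches Outdoor
  - product 4 (Keyboard): category_id=2 -> matches Outdoor
  - product 5 (Phone): category_id=2 -> matches Outdoor
  - product 6 (Cable): category_id=NULL, no match -> kept with NULL
All 6 rows appear; 2 have NULL category.

SQL:
SELECT a.name, b.name AS category
FROM products a
LEFT JOIN categories b ON a.category_id = b.id

Result:
name     | category
---------+---------
Lamp     | Outdoor 
Monitor  | NULL    
Notebook | Outdoor 
Keyboard | Outdoor 
Phone    | Outdoor 
Cable    | NULL    


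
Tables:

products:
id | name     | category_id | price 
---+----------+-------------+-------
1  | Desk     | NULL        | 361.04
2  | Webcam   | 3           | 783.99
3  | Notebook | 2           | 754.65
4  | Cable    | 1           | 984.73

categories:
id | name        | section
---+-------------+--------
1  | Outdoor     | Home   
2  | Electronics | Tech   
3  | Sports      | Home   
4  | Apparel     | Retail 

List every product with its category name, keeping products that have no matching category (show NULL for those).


LEFT JOIN keeps every row from products (the left table); where category_id has no match in categories, the category columns become NULL. Walk through each product:
  - product 1 (Desk): category_id=NULL, no match -> kept with NULL
  - product 2 (Webcam): category_id=3 -> matches Sports
  - product 3 (Notebook): category_id=2 -> matches Electronics
  - product 4 (Cable): category_id=1 -> matches Outdoor
All 4 rows appear; 1 has NULL category.

SQL:
SELECT a.name, b.name AS category
FROM products a
LEFT JOIN categories b ON a.category_id = b.id

Result:
name     | category   
---------+------------
Desk     | NULL       
Webcam   | Sports     
Notebook | Electronics
Cable    | Outdoor    


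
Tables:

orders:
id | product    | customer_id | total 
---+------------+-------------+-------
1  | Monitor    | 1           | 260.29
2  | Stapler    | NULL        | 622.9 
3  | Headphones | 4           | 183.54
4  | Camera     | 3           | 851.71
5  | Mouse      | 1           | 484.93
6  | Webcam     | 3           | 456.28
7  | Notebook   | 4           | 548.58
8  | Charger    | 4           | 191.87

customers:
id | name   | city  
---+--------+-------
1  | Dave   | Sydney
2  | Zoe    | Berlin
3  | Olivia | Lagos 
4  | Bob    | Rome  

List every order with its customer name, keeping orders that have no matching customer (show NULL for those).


LEFT JOIN keeps every row from orders (the left table); where customer_id has no match in customers, the customer columns become NULL. Walk through each order:
  - order 1 (Monitor): customer_id=1 -> matches Dave
  - order 2 (Stapler): customer_id=NULL, no match -> kept with NULL
  - order 3 (Headphones): customer_id=4 -> matches Bob
  - order 4 (Camera): customer_id=3 -> matches Olivia
  - order 5 (Mouse): customer_id=1 -> matches Dave
  - order 6 (Webcam): customer_id=3 -> matches Olivia
  - order 7 (Notebook): customer_id=4 -> matches Bob
  - order 8 (Charger): customer_id=4 -> matches Bob
All 8 rows appear; 1 has NULL customer.

SQL:
SELECT a.product, b.name AS customer
FROM orders a
LEFT JOIN customers b ON a.customer_id = b.id

Result:
product    | customer
-----------+---------
Monitor    | Dave    
Stapler    | NULL    
Headphones | Bob     
Camera     | Olivia  
Mouse      | Dave    
Webcam     | Olivia  
Notebook   | Bob     
Charger    | Bob     


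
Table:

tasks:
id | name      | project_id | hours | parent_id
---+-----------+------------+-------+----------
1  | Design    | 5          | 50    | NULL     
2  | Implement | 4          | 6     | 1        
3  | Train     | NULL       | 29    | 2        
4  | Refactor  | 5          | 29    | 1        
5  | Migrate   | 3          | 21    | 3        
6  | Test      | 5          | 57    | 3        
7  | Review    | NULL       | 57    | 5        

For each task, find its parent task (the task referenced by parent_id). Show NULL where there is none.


This is a self-join: tasks is joined to a second copy of itself, matching each row's parent_id to another row's id. Use LEFT JOIN so rows with parent_id=NULL are kept.
  - task 1 (Design): parent_id=NULL -> NULL
  - task 2 (Implement): parent_id=1 -> Design
  - task 3 (Train): parent_id=2 -> Implement
  - task 4 (Refactor): parent_id=1 -> Design
  - task 5 (Migrate): parent_id=3 -> Train
  - task 6 (Test): parent_id=3 -> Train
  - task 7 (Review): parent_id=5 -> Migrate

SQL:
SELECT a.name AS item, b.name AS parent
FROM tasks a
LEFT JOIN tasks b ON a.parent_id = b.id

Result:
item      | parent   
----------+----------
Design    | NULL     
Implement | Design   
Train     | Implement
Refactor  | Design   
Migrate   | Train    
Test      | Train    
Review    | Migrate  


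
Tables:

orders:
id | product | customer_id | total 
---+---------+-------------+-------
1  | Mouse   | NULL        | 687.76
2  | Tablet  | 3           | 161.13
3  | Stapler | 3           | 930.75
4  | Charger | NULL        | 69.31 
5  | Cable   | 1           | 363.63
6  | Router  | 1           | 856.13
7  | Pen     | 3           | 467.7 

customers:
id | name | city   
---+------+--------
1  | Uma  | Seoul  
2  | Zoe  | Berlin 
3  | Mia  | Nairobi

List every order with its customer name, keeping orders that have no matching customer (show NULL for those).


LEFT JOIN keeps every row from orders (the left table); where customer_id has no match in customers, the customer columns become NULL. Walk through each order:
  - order 1 (Mouse): customer_id=NULL, no match -> kept with NULL
  - order 2 (Tablet): customer_id=3 -> matches Mia
  - order 3 (Stapler): customer_id=3 -> matches Mia
  - order 4 (Charger): customer_id=NULL, no match -> kept with NULL
  - order 5 (Cable): customer_id=1 -> matches Uma
  - order 6 (Router): customer_id=1 -> matches Uma
  - order 7 (Pen): customer_id=3 -> matches Mia
All 7 rows appear; 2 have NULL customer.

SQL:
SELECT a.product, b.name AS customer
FROM orders a
LEFT JOIN customers b ON a.customer_id = b.id

Result:
product | customer
--------+---------
Mouse   | NULL    
Tablet  | Mia     
Stapler | Mia     
Charger | NULL    
Cable   | Uma     
Router  | Uma     
Pen     | Mia     


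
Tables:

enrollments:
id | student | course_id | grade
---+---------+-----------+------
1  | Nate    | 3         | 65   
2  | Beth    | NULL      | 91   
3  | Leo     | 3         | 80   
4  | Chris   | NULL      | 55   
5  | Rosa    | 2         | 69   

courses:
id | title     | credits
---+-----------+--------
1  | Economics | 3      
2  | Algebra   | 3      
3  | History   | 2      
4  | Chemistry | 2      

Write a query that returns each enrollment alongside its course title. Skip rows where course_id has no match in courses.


INNER JOIN keeps only enrollments rows whose course_id matches an id in courses. Walk through each enrollment:
  - enrollment 1 (Nate): course_id=3 -> matches History
  - enrollment 2 (Beth): course_id=NULL, no match -> dropped
  - enrollment 3 (Leo): course_id=3 -> matches History
  - enrollment 4 (Chris): course_id=NULL, no match -> dropped
  - enrollment 5 (Rosa): course_id=2 -> matches Algebra
So 2 of 5 rows are dropped.

SQL:
SELECT a.student, b.title AS course
FROM enrollments a
INNER JOIN courses b ON a.course_id = b.id

Result:
student | course 
--------+--------
Nate    | History
Leo     | History
Rosa    | Algebra


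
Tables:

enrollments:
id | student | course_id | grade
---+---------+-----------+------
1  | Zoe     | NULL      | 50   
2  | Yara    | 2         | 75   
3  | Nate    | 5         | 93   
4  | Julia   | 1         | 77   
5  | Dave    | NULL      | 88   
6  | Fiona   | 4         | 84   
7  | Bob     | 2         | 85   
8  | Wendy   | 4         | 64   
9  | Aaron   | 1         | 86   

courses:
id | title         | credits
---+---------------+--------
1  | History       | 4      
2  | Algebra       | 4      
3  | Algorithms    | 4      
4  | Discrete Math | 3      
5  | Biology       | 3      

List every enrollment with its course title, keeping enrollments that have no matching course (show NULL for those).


LEFT JOIN keeps every row from enrollments (the left table); where course_id has no match in courses, the course columns become NULL. Walk through each enrollment:
  - enrollment 1 (Zoe): course_id=NULL, no match -> kept with NULL
  - enrollment 2 (Yara): course_id=2 -> matches Algebra
  - enrollment 3 (Nate): course_id=5 -> matches Biology
  - enrollment 4 (Julia): course_id=1 -> matches History
  - enrollment 5 (Dave): course_id=NULL, no match -> kept with NULL
  - enrollment 6 (Fiona): course_id=4 -> matches Discrete Math
  - enrollment 7 (Bob): course_id=2 -> matches Algebra
  - enrollment 8 (Wendy): course_id=4 -> matches Discrete Math
  - enrollment 9 (Aaron): course_id=1 -> matches History
All 9 rows appear; 2 have NULL course.

SQL:
SELECT a.student, b.title AS course
FROM enrollments a
LEFT JOIN courses b ON a.course_id = b.id

Result:
student | course       
--------+--------------
Zoe     | NULL         
Yara    | Algebra      
Nate    | Biology      
Julia   | History      
Dave    | NULL         
Fiona   | Discrete Math
Bob     | Algebra      
Wendy   | Discrete Math
Aaron   | History      


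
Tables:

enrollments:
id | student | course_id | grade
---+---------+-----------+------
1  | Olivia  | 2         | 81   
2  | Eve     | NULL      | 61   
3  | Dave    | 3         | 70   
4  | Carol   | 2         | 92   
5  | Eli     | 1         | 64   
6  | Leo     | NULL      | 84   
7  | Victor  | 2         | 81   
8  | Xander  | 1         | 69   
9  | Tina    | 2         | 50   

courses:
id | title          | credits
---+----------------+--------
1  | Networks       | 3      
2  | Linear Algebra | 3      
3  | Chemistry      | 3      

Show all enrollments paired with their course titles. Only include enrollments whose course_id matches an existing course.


INNER JOIN keeps only enrollments rows whose course_id matches an id in courses. Walk through each enrollment:
  - enrollment 1 (Olivia): course_id=2 -> matches Linear Algebra
  - enrollment 2 (Eve): course_id=NULL, no match -> dropped
  - enrollment 3 (Dave): course_id=3 -> matches Chemistry
  - enrollment 4 (Carol): course_id=2 -> matches Linear Algebra
  - enrollment 5 (Eli): course_id=1 -> matches Networks
  - enrollment 6 (Leo): course_id=NULL, no match -> dropped
  - enrollment 7 (Victor): course_id=2 -> matches Linear Algebra
  - enrollment 8 (Xander): course_id=1 -> matches Networks
  - enrollment 9 (Tina): course_id=2 -> matches Linear Algebra
So 2 of 9 rows are dropped.

SQL:
SELECT a.student, b.title AS course
FROM enrollments a
INNER JOIN courses b ON a.course_id = b.id

Result:
student | course        
--------+---------------
Olivia  | Linear Algebra
Dave    | Chemistry     
Carol   | Linear Algebra
Eli     | Networks      
Victor  | Linear Algebra
Xander  | Networks      
Tina    | Linear Algebra


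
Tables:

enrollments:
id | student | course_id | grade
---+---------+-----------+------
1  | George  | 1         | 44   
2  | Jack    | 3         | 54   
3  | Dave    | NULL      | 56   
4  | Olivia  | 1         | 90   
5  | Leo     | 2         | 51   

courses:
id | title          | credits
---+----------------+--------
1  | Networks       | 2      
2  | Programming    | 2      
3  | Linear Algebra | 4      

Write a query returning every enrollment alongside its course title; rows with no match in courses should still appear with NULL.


LEFT JOIN keeps every row from enrollments (the left table); where course_id has no match in courses, the course columns become NULL. Walk through each enrollment:
  - enrollment 1 (George): course_id=1 -> matches Networks
  - enrollment 2 (Jack): course_id=3 -> matches Linear Algebra
  - enrollment 3 (Dave): course_id=NULL, no match -> kept with NULL
  - enrollment 4 (Olivia): course_id=1 -> matches Networks
  - enrollment 5 (Leo): course_id=2 -> matches Programming
All 5 rows appear; 1 has NULL course.

SQL:
SELECT a.student, b.title AS course
FROM enrollments a
LEFT JOIN courses b ON a.course_id = b.id

Result:
student | course        
--------+---------------
George  | Networks      
Jack    | Linear Algebra
Dave    | NULL          
Olivia  | Networks      
Leo     | Programming   


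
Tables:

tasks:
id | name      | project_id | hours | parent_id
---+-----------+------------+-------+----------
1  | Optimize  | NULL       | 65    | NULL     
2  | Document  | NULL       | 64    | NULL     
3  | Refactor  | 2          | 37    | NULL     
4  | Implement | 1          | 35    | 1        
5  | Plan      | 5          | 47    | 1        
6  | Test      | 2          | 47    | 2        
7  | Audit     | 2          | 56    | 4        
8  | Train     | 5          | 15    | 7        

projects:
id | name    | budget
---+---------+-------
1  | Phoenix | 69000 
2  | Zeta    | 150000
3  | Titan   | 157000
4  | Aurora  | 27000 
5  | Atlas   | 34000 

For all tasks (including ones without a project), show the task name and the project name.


LEFT JOIN keeps every row from tasks (the left table); where project_id has no match in projects, the project columns become NULL. Walk through each task:
  - task 1 (Optimize): project_id=NULL, no match -> kept with NULL
  - task 2 (Document): project_id=NULL, no match -> kept with NULL
  - task 3 (Refactor): project_id=2 -> matches Zeta
  - task 4 (Implement): project_id=1 -> matches Phoenix
  - task 5 (Plan): project_id=5 -> matches Atlas
  - task 6 (Test): project_id=2 -> matches Zeta
  - task 7 (Audit): project_id=2 -> matches Zeta
  - task 8 (Train): project_id=5 -> matches Atlas
All 8 rows appear; 2 have NULL project.

SQL:
SELECT a.name, b.name AS project
FROM tasks a
LEFT JOIN projects b ON a.project_id = b.id

Result:
name      | project
----------+--------
Optimize  | NULL   
Document  | NULL   
Refactor  | Zeta   
Implement | Phoenix
Plan      | Atlas  
Test      | Zeta   
Audit     | Zeta   
Train     | Atlas  


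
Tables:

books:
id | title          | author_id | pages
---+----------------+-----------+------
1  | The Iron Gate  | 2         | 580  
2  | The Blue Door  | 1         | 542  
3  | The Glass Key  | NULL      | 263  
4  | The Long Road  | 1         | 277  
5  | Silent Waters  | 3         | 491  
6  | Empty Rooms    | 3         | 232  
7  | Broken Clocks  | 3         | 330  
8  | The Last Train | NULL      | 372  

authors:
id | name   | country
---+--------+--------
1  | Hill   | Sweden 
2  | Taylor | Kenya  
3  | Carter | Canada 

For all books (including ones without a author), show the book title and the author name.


LEFT JOIN keeps every row from books (the left table); where author_id has no match in authors, the author columns become NULL. Walk through each book:
  - book 1 (The Iron Gate): author_id=2 -> matches Taylor
  - book 2 (The Blue Door): author_id=1 -> matches Hill
  - book 3 (The Glass Key): author_id=NULL, no match -> kept with NULL
  - book 4 (The Long Road): author_id=1 -> matches Hill
  - book 5 (Silent Waters): author_id=3 -> matches Carter
  - book 6 (Empty Rooms): author_id=3 -> matches Carter
  - book 7 (Broken Clocks): author_id=3 -> matches Carter
  - book 8 (The Last Train): author_id=NULL, no match -> kept with NULL
All 8 rows appear; 2 have NULL author.

SQL:
SELECT a.title, b.name AS author
FROM books a
LEFT JOIN authors b ON a.author_id = b.id

Result:
title          | author
---------------+-------
The Iron Gate  | Taylor
The Blue Door  | Hill  
The Glass Key  | NULL  
The Long Road  | Hill  
Silent Waters  | Carter
Empty Rooms    | Carter
Broken Clocks  | Carter
The Last Train | NULL  


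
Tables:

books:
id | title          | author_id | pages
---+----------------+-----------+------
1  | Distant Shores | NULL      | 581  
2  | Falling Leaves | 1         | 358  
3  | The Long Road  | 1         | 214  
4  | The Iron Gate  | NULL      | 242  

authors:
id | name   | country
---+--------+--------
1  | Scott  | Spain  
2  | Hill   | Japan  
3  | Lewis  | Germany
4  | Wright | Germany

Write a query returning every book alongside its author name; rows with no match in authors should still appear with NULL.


LEFT JOIN keeps every row from books (the left table); where author_id has no match in authors, the author columns become NULL. Walk through each book:
  - book 1 (Distant Shores): author_id=NULL, no match -> kept with NULL
  - book 2 (Falling Leaves): author_id=1 -> matches Scott
  - book 3 (The Long Road): author_id=1 -> matches Scott
  - book 4 (The Iron Gate): author_id=NULL, no match -> kept with NULL
All 4 rows appear; 2 have NULL author.

SQL:
SELECT a.title, b.name AS author
FROM books a
LEFT JOIN authors b ON a.author_id = b.id

Result:
title          | author
---------------+-------
Distant Shores | NULL  
Falling Leaves | Scott 
The Long Road  | Scott 
The Iron Gate  | NULL  


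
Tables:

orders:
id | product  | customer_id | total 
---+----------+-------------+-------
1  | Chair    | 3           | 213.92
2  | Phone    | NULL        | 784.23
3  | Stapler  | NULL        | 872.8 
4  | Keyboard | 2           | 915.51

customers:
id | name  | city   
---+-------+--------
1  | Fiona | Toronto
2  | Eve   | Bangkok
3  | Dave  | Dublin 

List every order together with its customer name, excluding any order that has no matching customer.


INNER JOIN keeps only orders rows whose customer_id matches an id in customers. Walk through each order:
  - order 1 (Chair): customer_id=3 -> matches Dave
  - order 2 (Phone): customer_id=NULL, no match -> dropped
  - order 3 (Stapler): customer_id=NULL, no match -> dropped
  - order 4 (Keyboard): customer_id=2 -> matches Eve
So 2 of 4 rows are dropped.

SQL:
SELECT a.product, b.name AS customer
FROM orders a
INNER JOIN customers b ON a.customer_id = b.id

Result:
product  | customer
---------+---------
Chair    | Dave    
Keyboard | Eve     


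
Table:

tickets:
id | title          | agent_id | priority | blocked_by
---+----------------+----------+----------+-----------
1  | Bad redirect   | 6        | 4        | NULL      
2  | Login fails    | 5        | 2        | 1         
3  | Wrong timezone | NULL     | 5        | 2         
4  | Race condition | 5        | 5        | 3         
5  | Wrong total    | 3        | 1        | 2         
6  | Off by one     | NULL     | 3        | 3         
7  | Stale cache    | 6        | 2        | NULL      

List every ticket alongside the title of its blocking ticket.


This is a self-join: tickets is joined to a second copy of itself, matching each row's blocked_by to another row's id. Use LEFT JOIN so rows with blocked_by=NULL are kept.
  - ticket 1 (Bad redirect): blocked_by=NULL -> NULL
  - ticket 2 (Login fails): blocked_by=1 -> Bad redirect
  - ticket 3 (Wrong timezone): blocked_by=2 -> Login fails
  - ticket 4 (Race condition): blocked_by=3 -> Wrong timezone
  - ticket 5 (Wrong total): blocked_by=2 -> Login fails
  - ticket 6 (Off by one): blocked_by=3 -> Wrong timezone
  - ticket 7 (Stale cache): blocked_by=NULL -> NULL

SQL:
SELECT a.title AS item, b.title AS blocked_by
FROM tickets a
LEFT JOIN tickets b ON a.blocked_by = b.id

Result:
item           | blocked_by    
---------------+---------------
Bad redirect   | NULL          
Login fails    | Bad redirect  
Wrong timezone | Login fails   
Race condition | Wrong timezone
Wrong total    | Login fails   
Off by one     | Wrong timezone
Stale cache    | NULL          


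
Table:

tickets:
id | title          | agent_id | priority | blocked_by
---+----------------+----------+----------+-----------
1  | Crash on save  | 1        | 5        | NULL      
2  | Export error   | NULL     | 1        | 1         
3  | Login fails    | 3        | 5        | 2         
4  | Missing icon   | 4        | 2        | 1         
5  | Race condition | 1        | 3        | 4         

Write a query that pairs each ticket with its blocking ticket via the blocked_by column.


This is a self-join: tickets is joined to a second copy of itself, matching each row's blocked_by to another row's id. Use LEFT JOIN so rows with blocked_by=NULL are kept.
  - ticket 1 (Crash on save): blocked_by=NULL -> NULL
  - ticket 2 (Export error): blocked_by=1 -> Crash on save
  - ticket 3 (Login fails): blocked_by=2 -> Export error
  - ticket 4 (Missing icon): blocked_by=1 -> Crash on save
  - ticket 5 (Race condition): blocked_by=4 -> Missing icon

SQL:
SELECT a.title AS item, b.title AS blocked_by
FROM tickets a
LEFT JOIN tickets b ON a.blocked_by = b.id

Result:
item           | blocked_by   
---------------+--------------
Crash on save  | NULL         
Export error   | Crash on save
Login fails    | Export error 
Missing icon   | Crash on save
Race condition | Missing icon 


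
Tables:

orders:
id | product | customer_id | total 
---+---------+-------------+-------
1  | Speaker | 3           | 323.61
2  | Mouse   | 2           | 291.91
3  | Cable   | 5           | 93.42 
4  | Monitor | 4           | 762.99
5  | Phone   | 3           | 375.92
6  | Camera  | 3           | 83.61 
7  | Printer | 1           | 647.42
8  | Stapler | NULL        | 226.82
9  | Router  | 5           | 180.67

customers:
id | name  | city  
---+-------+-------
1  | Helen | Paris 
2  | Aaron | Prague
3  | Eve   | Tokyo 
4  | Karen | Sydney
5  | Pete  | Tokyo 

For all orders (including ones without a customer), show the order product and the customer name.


LEFT JOIN keeps every row from orders (the left table); where customer_id has no match in customers, the customer columns become NULL. Walk through each order:
  - order 1 (Speaker): customer_id=3 -> matches Eve
  - order 2 (Mouse): customer_id=2 -> matches Aaron
  - order 3 (Cable): customer_id=5 -> matches Pete
  - order 4 (Monitor): customer_id=4 -> matches Karen
  - order 5 (Phone): customer_id=3 -> matches Eve
  - order 6 (Camera): customer_id=3 -> matches Eve
  - order 7 (Printer): customer_id=1 -> matches Helen
  - order 8 (Stapler): customer_id=NULL, no match -> kept with NULL
  - order 9 (Router): customer_id=5 -> matches Pete
All 9 rows appear; 1 has NULL customer.

SQL:
SELECT a.product, b.name AS customer
FROM orders a
LEFT JOIN customers b ON a.customer_id = b.id

Result:
product | customer
--------+---------
Speaker | Eve     
Mouse   | Aaron   
Cable   | Pete    
Monitor | Karen   
Phone   | Eve     
Camera  | Eve     
Printer | Helen   
Stapler | NULL    
Router  | Pete    
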